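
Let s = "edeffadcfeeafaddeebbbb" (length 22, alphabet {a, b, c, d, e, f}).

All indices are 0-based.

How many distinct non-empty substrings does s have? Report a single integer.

229

rank→(start, suffix):
  0 → (5, 'adcfeeafaddeebbbb')
  1 → (13, 'addeebbbb')
  2 → (11, 'afaddeebbbb')
  3 → (21, 'b')
  4 → (20, 'bb')
  5 → (19, 'bbb')
  6 → (18, 'bbbb')
  7 → (7, 'cfeeafaddeebbbb')
  8 → (6, 'dcfeeafaddeebbbb')
  9 → (14, 'ddeebbbb')
  10 → (15, 'deebbbb')
  11 → (1, 'deffadcfeeafaddeebbbb')
  12 → (10, 'eafaddeebbbb')
  13 → (17, 'ebbbb')
  14 → (0, 'edeffadcfeeafaddeebbbb')
  15 → (9, 'eeafaddeebbbb')
  16 → (16, 'eebbbb')
  17 → (2, 'effadcfeeafaddeebbbb')
  18 → (4, 'fadcfeeafaddeebbbb')
  19 → (12, 'faddeebbbb')
  20 → (8, 'feeafaddeebbbb')
  21 → (3, 'ffadcfeeafaddeebbbb')

SA = [5, 13, 11, 21, 20, 19, 18, 7, 6, 14, 15, 1, 10, 17, 0, 9, 16, 2, 4, 12, 8, 3]
rank  pair      lcp
   1  s[5:],s[13:]  2  'ad'
   2  s[13:],s[11:]  1  'a'
   3  s[11:],s[21:]  0  ''
   4  s[21:],s[20:]  1  'b'
   5  s[20:],s[19:]  2  'bb'
   6  s[19:],s[18:]  3  'bbb'
   7  s[18:],s[7:]  0  ''
   8  s[7:],s[6:]  0  ''
   9  s[6:],s[14:]  1  'd'
  10  s[14:],s[15:]  1  'd'
  11  s[15:],s[1:]  2  'de'
  12  s[1:],s[10:]  0  ''
  13  s[10:],s[17:]  1  'e'
  14  s[17:],s[0:]  1  'e'
  15  s[0:],s[9:]  1  'e'
  16  s[9:],s[16:]  2  'ee'
  17  s[16:],s[2:]  1  'e'
  18  s[2:],s[4:]  0  ''
  19  s[4:],s[12:]  3  'fad'
  20  s[12:],s[8:]  1  'f'
  21  s[8:],s[3:]  1  'f'

n(n+1)/2 = 22·23/2 = 253
Σ LCP = 0 + 2 + 1 + 0 + 1 + 2 + 3 + 0 + 0 + 1 + 1 + 2 + 0 + 1 + 1 + 1 + 2 + 1 + 0 + 3 + 1 + 1 = 24
distinct = 253 − 24 = 229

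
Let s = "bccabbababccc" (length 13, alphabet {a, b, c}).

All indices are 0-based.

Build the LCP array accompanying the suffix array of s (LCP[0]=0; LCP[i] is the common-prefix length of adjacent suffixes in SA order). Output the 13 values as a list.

sorted suffixes:
  #0 SA[0]=6  'ababccc'
  #1 SA[1]=3  'abbababccc'
  #2 SA[2]=8  'abccc'
  #3 SA[3]=5  'bababccc'
  #4 SA[4]=7  'babccc'
  #5 SA[5]=4  'bbababccc'
  #6 SA[6]=0  'bccabbababccc'
  #7 SA[7]=9  'bccc'
  #8 SA[8]=12  'c'
  #9 SA[9]=2  'cabbababccc'
  #10 SA[10]=11  'cc'
  #11 SA[11]=1  'ccabbababccc'
  #12 SA[12]=10  'ccc'

SA = [6, 3, 8, 5, 7, 4, 0, 9, 12, 2, 11, 1, 10]
rank  pair      lcp
   1  s[6:],s[3:]  2  'ab'
   2  s[3:],s[8:]  2  'ab'
   3  s[8:],s[5:]  0  ''
   4  s[5:],s[7:]  3  'bab'
   5  s[7:],s[4:]  1  'b'
   6  s[4:],s[0:]  1  'b'
   7  s[0:],s[9:]  3  'bcc'
   8  s[9:],s[12:]  0  ''
   9  s[12:],s[2:]  1  'c'
  10  s[2:],s[11:]  1  'c'
  11  s[11:],s[1:]  2  'cc'
  12  s[1:],s[10:]  2  'cc'

[0, 2, 2, 0, 3, 1, 1, 3, 0, 1, 1, 2, 2]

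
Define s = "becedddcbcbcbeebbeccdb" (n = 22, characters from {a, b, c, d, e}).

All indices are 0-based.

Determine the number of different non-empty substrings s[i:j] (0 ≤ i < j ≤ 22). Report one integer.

sorted suffixes:
  #0 SA[0]=21  'b'
  #1 SA[1]=15  'bbeccdb'
  #2 SA[2]=8  'bcbcbeebbeccdb'
  #3 SA[3]=10  'bcbeebbeccdb'
  #4 SA[4]=16  'beccdb'
  #5 SA[5]=0  'becedddcbcbcbeebbeccdb'
  #6 SA[6]=12  'beebbeccdb'
  #7 SA[7]=7  'cbcbcbeebbeccdb'
  #8 SA[8]=9  'cbcbeebbeccdb'
  #9 SA[9]=11  'cbeebbeccdb'
  #10 SA[10]=18  'ccdb'
  #11 SA[11]=19  'cdb'
  #12 SA[12]=2  'cedddcbcbcbeebbeccdb'
  #13 SA[13]=20  'db'
  #14 SA[14]=6  'dcbcbcbeebbeccdb'
  #15 SA[15]=5  'ddcbcbcbeebbeccdb'
  #16 SA[16]=4  'dddcbcbcbeebbeccdb'
  #17 SA[17]=14  'ebbeccdb'
  #18 SA[18]=17  'eccdb'
  #19 SA[19]=1  'ecedddcbcbcbeebbeccdb'
  #20 SA[20]=3  'edddcbcbcbeebbeccdb'
  #21 SA[21]=13  'eebbeccdb'

SA = [21, 15, 8, 10, 16, 0, 12, 7, 9, 11, 18, 19, 2, 20, 6, 5, 4, 14, 17, 1, 3, 13]
i: (SA[i-1],SA[i]) lcp shared
  1: (21,15) 1 'b'
  2: (15,8) 1 'b'
  3: (8,10) 3 'bcb'
  4: (10,16) 1 'b'
  5: (16,0) 3 'bec'
  6: (0,12) 2 'be'
  7: (12,7) 0 ''
  8: (7,9) 4 'cbcb'
  9: (9,11) 2 'cb'
  10: (11,18) 1 'c'
  11: (18,19) 1 'c'
  12: (19,2) 1 'c'
  13: (2,20) 0 ''
  14: (20,6) 1 'd'
  15: (6,5) 1 'd'
  16: (5,4) 2 'dd'
  17: (4,14) 0 ''
  18: (14,17) 1 'e'
  19: (17,1) 2 'ec'
  20: (1,3) 1 'e'
  21: (3,13) 1 'e'

n(n+1)/2 = 22·23/2 = 253
Σ LCP = 0 + 1 + 1 + 3 + 1 + 3 + 2 + 0 + 4 + 2 + 1 + 1 + 1 + 0 + 1 + 1 + 2 + 0 + 1 + 2 + 1 + 1 = 29
distinct = 253 − 29 = 224

224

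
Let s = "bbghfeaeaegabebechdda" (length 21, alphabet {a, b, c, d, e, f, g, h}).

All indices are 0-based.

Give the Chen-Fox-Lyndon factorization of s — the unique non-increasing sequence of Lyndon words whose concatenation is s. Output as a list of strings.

emit factor 1: 'bbghfe' (i=0, period=6)
emit factor 2: 'aeaeg' (i=6, period=5)
emit factor 3: 'abebechdd' (i=11, period=9)
emit factor 4: 'a' (i=20, period=1)

["bbghfe", "aeaeg", "abebechdd", "a"]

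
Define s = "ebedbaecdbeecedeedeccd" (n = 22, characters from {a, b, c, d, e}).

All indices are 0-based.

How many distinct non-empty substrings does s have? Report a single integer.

sorted suffixes:
  #0 SA[0]=5  'aecdbeecedeedeccd'
  #1 SA[1]=4  'baecdbeecedeedeccd'
  #2 SA[2]=1  'bedbaecdbeecedeedeccd'
  #3 SA[3]=9  'beecedeedeccd'
  #4 SA[4]=19  'ccd'
  #5 SA[5]=20  'cd'
  #6 SA[6]=7  'cdbeecedeedeccd'
  #7 SA[7]=12  'cedeedeccd'
  #8 SA[8]=21  'd'
  #9 SA[9]=3  'dbaecdbeecedeedeccd'
  #10 SA[10]=8  'dbeecedeedeccd'
  #11 SA[11]=17  'deccd'
  #12 SA[12]=14  'deedeccd'
  #13 SA[13]=0  'ebedbaecdbeecedeedeccd'
  #14 SA[14]=18  'eccd'
  #15 SA[15]=6  'ecdbeecedeedeccd'
  #16 SA[16]=11  'ecedeedeccd'
  #17 SA[17]=2  'edbaecdbeecedeedeccd'
  #18 SA[18]=16  'edeccd'
  #19 SA[19]=13  'edeedeccd'
  #20 SA[20]=10  'eecedeedeccd'
  #21 SA[21]=15  'eedeccd'

SA = [5, 4, 1, 9, 19, 20, 7, 12, 21, 3, 8, 17, 14, 0, 18, 6, 11, 2, 16, 13, 10, 15]
[i] adj suffixes → lcp
  [1] 5/4 → 0 ('')
  [2] 4/1 → 1 ('b')
  [3] 1/9 → 2 ('be')
  [4] 9/19 → 0 ('')
  [5] 19/20 → 1 ('c')
  [6] 20/7 → 2 ('cd')
  [7] 7/12 → 1 ('c')
  [8] 12/21 → 0 ('')
  [9] 21/3 → 1 ('d')
  [10] 3/8 → 2 ('db')
  [11] 8/17 → 1 ('d')
  [12] 17/14 → 2 ('de')
  [13] 14/0 → 0 ('')
  [14] 0/18 → 1 ('e')
  [15] 18/6 → 2 ('ec')
  [16] 6/11 → 2 ('ec')
  [17] 11/2 → 1 ('e')
  [18] 2/16 → 2 ('ed')
  [19] 16/13 → 3 ('ede')
  [20] 13/10 → 1 ('e')
  [21] 10/15 → 2 ('ee')

n(n+1)/2 = 22·23/2 = 253
Σ LCP = 0 + 0 + 1 + 2 + 0 + 1 + 2 + 1 + 0 + 1 + 2 + 1 + 2 + 0 + 1 + 2 + 2 + 1 + 2 + 3 + 1 + 2 = 27
distinct = 253 − 27 = 226

226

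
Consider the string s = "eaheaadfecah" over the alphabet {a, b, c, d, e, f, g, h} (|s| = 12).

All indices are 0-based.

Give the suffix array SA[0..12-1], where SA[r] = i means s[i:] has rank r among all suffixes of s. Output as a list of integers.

[4, 5, 10, 1, 9, 6, 3, 0, 8, 7, 11, 2]

rank→(start, suffix):
  0 → (4, 'aadfecah')
  1 → (5, 'adfecah')
  2 → (10, 'ah')
  3 → (1, 'aheaadfecah')
  4 → (9, 'cah')
  5 → (6, 'dfecah')
  6 → (3, 'eaadfecah')
  7 → (0, 'eaheaadfecah')
  8 → (8, 'ecah')
  9 → (7, 'fecah')
  10 → (11, 'h')
  11 → (2, 'heaadfecah')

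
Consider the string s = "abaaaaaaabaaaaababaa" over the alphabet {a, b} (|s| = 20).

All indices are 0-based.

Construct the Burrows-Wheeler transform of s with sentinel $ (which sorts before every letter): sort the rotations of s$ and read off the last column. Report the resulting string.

rank  rotation               last
    0  $abaaaaaaabaaaaababaa  a
    1  a$abaaaaaaabaaaaababa  a
    2  aa$abaaaaaaabaaaaabab  b
    3  aaaaaaabaaaaababaa$ab  b
    4  aaaaaabaaaaababaa$aba  a
    5  aaaaabaaaaababaa$abaa  a
    6  aaaaababaa$abaaaaaaab  b
    7  aaaabaaaaababaa$abaaa  a
    8  aaaababaa$abaaaaaaaba  a
    9  aaabaaaaababaa$abaaaa  a
   10  aaababaa$abaaaaaaabaa  a
   11  aabaaaaababaa$abaaaaa  a
   12  aababaa$abaaaaaaabaaa  a
   13  abaa$abaaaaaaabaaaaab  b
   14  abaaaaaaabaaaaababaa$  $
   15  abaaaaababaa$abaaaaaa  a
   16  ababaa$abaaaaaaabaaaa  a
   17  baa$abaaaaaaabaaaaaba  a
   18  baaaaaaabaaaaababaa$a  a
   19  baaaaababaa$abaaaaaaa  a
   20  babaa$abaaaaaaabaaaaa  a

aabbaabaaaaaab$aaaaaa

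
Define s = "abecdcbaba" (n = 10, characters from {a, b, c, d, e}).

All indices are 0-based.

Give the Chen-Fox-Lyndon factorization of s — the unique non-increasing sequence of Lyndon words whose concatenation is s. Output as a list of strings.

emit factor 1: 'abecdcb' (i=0, period=7)
emit factor 2: 'ab' (i=7, period=2)
emit factor 3: 'a' (i=9, period=1)

["abecdcb", "ab", "a"]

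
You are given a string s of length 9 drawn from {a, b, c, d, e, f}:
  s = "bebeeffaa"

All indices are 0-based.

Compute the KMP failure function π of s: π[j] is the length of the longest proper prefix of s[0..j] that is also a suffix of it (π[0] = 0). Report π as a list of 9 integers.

[0, 0, 1, 2, 0, 0, 0, 0, 0]

π[0] = 0
j=1 s[j]='e': π[1]=0 (border '')
j=2 s[j]='b': π[2]=1 (border 'b')
j=3 s[j]='e': π[3]=2 (border 'be')
j=4 s[j]='e': k: 2→0; π[4]=0 (border '')
j=5 s[j]='f': π[5]=0 (border '')
j=6 s[j]='f': π[6]=0 (border '')
j=7 s[j]='a': π[7]=0 (border '')
j=8 s[j]='a': π[8]=0 (border '')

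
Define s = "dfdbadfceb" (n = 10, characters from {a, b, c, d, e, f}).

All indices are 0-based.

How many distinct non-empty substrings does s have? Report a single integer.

sorted suffixes:
  #0 SA[0]=4  'adfceb'
  #1 SA[1]=9  'b'
  #2 SA[2]=3  'badfceb'
  #3 SA[3]=7  'ceb'
  #4 SA[4]=2  'dbadfceb'
  #5 SA[5]=5  'dfceb'
  #6 SA[6]=0  'dfdbadfceb'
  #7 SA[7]=8  'eb'
  #8 SA[8]=6  'fceb'
  #9 SA[9]=1  'fdbadfceb'

SA = [4, 9, 3, 7, 2, 5, 0, 8, 6, 1]
rank  pair      lcp
   1  s[4:],s[9:]  0  ''
   2  s[9:],s[3:]  1  'b'
   3  s[3:],s[7:]  0  ''
   4  s[7:],s[2:]  0  ''
   5  s[2:],s[5:]  1  'd'
   6  s[5:],s[0:]  2  'df'
   7  s[0:],s[8:]  0  ''
   8  s[8:],s[6:]  0  ''
   9  s[6:],s[1:]  1  'f'

n(n+1)/2 = 10·11/2 = 55
Σ LCP = 0 + 0 + 1 + 0 + 0 + 1 + 2 + 0 + 0 + 1 = 5
distinct = 55 − 5 = 50

50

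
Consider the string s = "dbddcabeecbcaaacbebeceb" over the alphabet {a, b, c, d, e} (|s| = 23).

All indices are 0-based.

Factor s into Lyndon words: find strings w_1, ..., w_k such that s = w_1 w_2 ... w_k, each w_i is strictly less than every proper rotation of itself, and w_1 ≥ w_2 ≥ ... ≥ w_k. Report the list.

emit factor 1: 'd' (i=0, period=1)
emit factor 2: 'bddc' (i=1, period=4)
emit factor 3: 'abeecbc' (i=5, period=7)
emit factor 4: 'aaacbebeceb' (i=12, period=11)

["d", "bddc", "abeecbc", "aaacbebeceb"]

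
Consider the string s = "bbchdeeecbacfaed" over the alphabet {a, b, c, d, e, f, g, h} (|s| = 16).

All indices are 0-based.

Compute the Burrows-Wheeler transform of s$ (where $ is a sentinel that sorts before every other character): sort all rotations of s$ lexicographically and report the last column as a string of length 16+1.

rank  rotation           last
    0  $bbchdeeecbacfaed  d
    1  acfaed$bbchdeeecb  b
    2  aed$bbchdeeecbacf  f
    3  bacfaed$bbchdeeec  c
    4  bbchdeeecbacfaed$  $
    5  bchdeeecbacfaed$b  b
    6  cbacfaed$bbchdeee  e
    7  cfaed$bbchdeeecba  a
    8  chdeeecbacfaed$bb  b
    9  d$bbchdeeecbacfae  e
   10  deeecbacfaed$bbch  h
   11  ecbacfaed$bbchdee  e
   12  ed$bbchdeeecbacfa  a
   13  eecbacfaed$bbchde  e
   14  eeecbacfaed$bbchd  d
   15  faed$bbchdeeecbac  c
   16  hdeeecbacfaed$bbc  c

dbfc$beabeheaedcc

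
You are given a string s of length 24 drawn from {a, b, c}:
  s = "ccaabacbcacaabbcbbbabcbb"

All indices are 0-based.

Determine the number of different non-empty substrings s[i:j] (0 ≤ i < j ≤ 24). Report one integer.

rank→(start, suffix):
  0 → (2, 'aabacbcacaabbcbbbabcbb')
  1 → (11, 'aabbcbbbabcbb')
  2 → (3, 'abacbcacaabbcbbbabcbb')
  3 → (12, 'abbcbbbabcbb')
  4 → (19, 'abcbb')
  5 → (9, 'acaabbcbbbabcbb')
  6 → (5, 'acbcacaabbcbbbabcbb')
  7 → (23, 'b')
  8 → (18, 'babcbb')
  9 → (4, 'bacbcacaabbcbbbabcbb')
  10 → (22, 'bb')
  11 → (17, 'bbabcbb')
  12 → (16, 'bbbabcbb')
  13 → (13, 'bbcbbbabcbb')
  14 → (7, 'bcacaabbcbbbabcbb')
  15 → (20, 'bcbb')
  16 → (14, 'bcbbbabcbb')
  17 → (1, 'caabacbcacaabbcbbbabcbb')
  18 → (10, 'caabbcbbbabcbb')
  19 → (8, 'cacaabbcbbbabcbb')
  20 → (21, 'cbb')
  21 → (15, 'cbbbabcbb')
  22 → (6, 'cbcacaabbcbbbabcbb')
  23 → (0, 'ccaabacbcacaabbcbbbabcbb')

SA = [2, 11, 3, 12, 19, 9, 5, 23, 18, 4, 22, 17, 16, 13, 7, 20, 14, 1, 10, 8, 21, 15, 6, 0]
[i] adj suffixes → lcp
  [1] 2/11 → 3 ('aab')
  [2] 11/3 → 1 ('a')
  [3] 3/12 → 2 ('ab')
  [4] 12/19 → 2 ('ab')
  [5] 19/9 → 1 ('a')
  [6] 9/5 → 2 ('ac')
  [7] 5/23 → 0 ('')
  [8] 23/18 → 1 ('b')
  [9] 18/4 → 2 ('ba')
  [10] 4/22 → 1 ('b')
  [11] 22/17 → 2 ('bb')
  [12] 17/16 → 2 ('bb')
  [13] 16/13 → 2 ('bb')
  [14] 13/7 → 1 ('b')
  [15] 7/20 → 2 ('bc')
  [16] 20/14 → 4 ('bcbb')
  [17] 14/1 → 0 ('')
  [18] 1/10 → 4 ('caab')
  [19] 10/8 → 2 ('ca')
  [20] 8/21 → 1 ('c')
  [21] 21/15 → 3 ('cbb')
  [22] 15/6 → 2 ('cb')
  [23] 6/0 → 1 ('c')

n(n+1)/2 = 24·25/2 = 300
Σ LCP = 0 + 3 + 1 + 2 + 2 + 1 + 2 + 0 + 1 + 2 + 1 + 2 + 2 + 2 + 1 + 2 + 4 + 0 + 4 + 2 + 1 + 3 + 2 + 1 = 41
distinct = 300 − 41 = 259

259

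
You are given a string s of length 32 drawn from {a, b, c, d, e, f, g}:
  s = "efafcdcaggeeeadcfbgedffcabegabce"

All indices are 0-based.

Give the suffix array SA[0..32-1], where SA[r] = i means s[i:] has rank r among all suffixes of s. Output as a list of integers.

sorted suffixes:
  #0 SA[0]=28  'abce'
  #1 SA[1]=24  'abegabce'
  #2 SA[2]=13  'adcfbgedffcabegabce'
  #3 SA[3]=2  'afcdcaggeeeadcfbgedffcabegabce'
  #4 SA[4]=7  'aggeeeadcfbgedffcabegabce'
  #5 SA[5]=29  'bce'
  #6 SA[6]=25  'begabce'
  #7 SA[7]=17  'bgedffcabegabce'
  #8 SA[8]=23  'cabegabce'
  #9 SA[9]=6  'caggeeeadcfbgedffcabegabce'
  #10 SA[10]=4  'cdcaggeeeadcfbgedffcabegabce'
  #11 SA[11]=30  'ce'
  #12 SA[12]=15  'cfbgedffcabegabce'
  #13 SA[13]=5  'dcaggeeeadcfbgedffcabegabce'
  #14 SA[14]=14  'dcfbgedffcabegabce'
  #15 SA[15]=20  'dffcabegabce'
  #16 SA[16]=31  'e'
  #17 SA[17]=12  'eadcfbgedffcabegabce'
  #18 SA[18]=19  'edffcabegabce'
  #19 SA[19]=11  'eeadcfbgedffcabegabce'
  #20 SA[20]=10  'eeeadcfbgedffcabegabce'
  #21 SA[21]=0  'efafcdcaggeeeadcfbgedffcabegabce'
  #22 SA[22]=26  'egabce'
  #23 SA[23]=1  'fafcdcaggeeeadcfbgedffcabegabce'
  #24 SA[24]=16  'fbgedffcabegabce'
  #25 SA[25]=22  'fcabegabce'
  #26 SA[26]=3  'fcdcaggeeeadcfbgedffcabegabce'
  #27 SA[27]=21  'ffcabegabce'
  #28 SA[28]=27  'gabce'
  #29 SA[29]=18  'gedffcabegabce'
  #30 SA[30]=9  'geeeadcfbgedffcabegabce'
  #31 SA[31]=8  'ggeeeadcfbgedffcabegabce'

[28, 24, 13, 2, 7, 29, 25, 17, 23, 6, 4, 30, 15, 5, 14, 20, 31, 12, 19, 11, 10, 0, 26, 1, 16, 22, 3, 21, 27, 18, 9, 8]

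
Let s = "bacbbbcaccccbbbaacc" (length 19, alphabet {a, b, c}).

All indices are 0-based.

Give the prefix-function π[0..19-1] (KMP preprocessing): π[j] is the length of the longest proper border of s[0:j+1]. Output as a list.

[0, 0, 0, 1, 1, 1, 0, 0, 0, 0, 0, 0, 1, 1, 1, 2, 0, 0, 0]

π[0] = 0
j=1 s[j]='a': π[1]=0 (border '')
j=2 s[j]='c': π[2]=0 (border '')
j=3 s[j]='b': π[3]=1 (border 'b')
j=4 s[j]='b': k: 1→0; π[4]=1 (border 'b')
j=5 s[j]='b': k: 1→0; π[5]=1 (border 'b')
j=6 s[j]='c': k: 1→0; π[6]=0 (border '')
j=7 s[j]='a': π[7]=0 (border '')
j=8 s[j]='c': π[8]=0 (border '')
j=9 s[j]='c': π[9]=0 (border '')
j=10 s[j]='c': π[10]=0 (border '')
j=11 s[j]='c': π[11]=0 (border '')
j=12 s[j]='b': π[12]=1 (border 'b')
j=13 s[j]='b': k: 1→0; π[13]=1 (border 'b')
j=14 s[j]='b': k: 1→0; π[14]=1 (border 'b')
j=15 s[j]='a': π[15]=2 (border 'ba')
j=16 s[j]='a': k: 2→0; π[16]=0 (border '')
j=17 s[j]='c': π[17]=0 (border '')
j=18 s[j]='c': π[18]=0 (border '')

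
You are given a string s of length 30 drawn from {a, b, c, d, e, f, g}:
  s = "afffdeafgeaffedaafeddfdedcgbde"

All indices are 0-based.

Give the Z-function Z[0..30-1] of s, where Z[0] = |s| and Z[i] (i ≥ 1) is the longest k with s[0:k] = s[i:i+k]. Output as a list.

Z[0]=30
i=1: outside box; Z[1]=0
i=2: outside box; Z[2]=0
i=3: outside box; Z[3]=0
i=4: outside box; Z[4]=0
i=5: outside box; Z[5]=0
i=6: outside box; Z[6]=2 grow→box=[6,8)
i=7: min(r-i=1, Z[1]=0)=0; Z[7]=0
i=8: outside box; Z[8]=0
i=9: outside box; Z[9]=0
i=10: outside box; Z[10]=3 grow→box=[10,13)
i=11: min(r-i=2, Z[1]=0)=0; Z[11]=0
i=12: min(r-i=1, Z[2]=0)=0; Z[12]=0
i=13: outside box; Z[13]=0
i=14: outside box; Z[14]=0
i=15: outside box; Z[15]=1 grow→box=[15,16)
i=16: outside box; Z[16]=2 grow→box=[16,18)
i=17: min(r-i=1, Z[1]=0)=0; Z[17]=0
i=18: outside box; Z[18]=0
i=19: outside box; Z[19]=0
i=20: outside box; Z[20]=0
i=21: outside box; Z[21]=0
i=22: outside box; Z[22]=0
i=23: outside box; Z[23]=0
i=24: outside box; Z[24]=0
i=25: outside box; Z[25]=0
i=26: outside box; Z[26]=0
i=27: outside box; Z[27]=0
i=28: outside box; Z[28]=0
i=29: outside box; Z[29]=0

[30, 0, 0, 0, 0, 0, 2, 0, 0, 0, 3, 0, 0, 0, 0, 1, 2, 0, 0, 0, 0, 0, 0, 0, 0, 0, 0, 0, 0, 0]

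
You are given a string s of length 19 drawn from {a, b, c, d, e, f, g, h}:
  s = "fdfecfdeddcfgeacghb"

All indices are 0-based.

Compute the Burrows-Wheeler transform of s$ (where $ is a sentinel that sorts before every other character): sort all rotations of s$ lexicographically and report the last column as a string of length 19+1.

behedadeffgfdc$dcfcg

rank  rotation              last
    0  $fdfecfdeddcfgeacghb  b
    1  acghb$fdfecfdeddcfge  e
    2  b$fdfecfdeddcfgeacgh  h
    3  cfdeddcfgeacghb$fdfe  e
    4  cfgeacghb$fdfecfdedd  d
    5  cghb$fdfecfdeddcfgea  a
    6  dcfgeacghb$fdfecfded  d
    7  ddcfgeacghb$fdfecfde  e
    8  deddcfgeacghb$fdfecf  f
    9  dfecfdeddcfgeacghb$f  f
   10  eacghb$fdfecfdeddcfg  g
   11  ecfdeddcfgeacghb$fdf  f
   12  eddcfgeacghb$fdfecfd  d
   13  fdeddcfgeacghb$fdfec  c
   14  fdfecfdeddcfgeacghb$  $
   15  fecfdeddcfgeacghb$fd  d
   16  fgeacghb$fdfecfdeddc  c
   17  geacghb$fdfecfdeddcf  f
   18  ghb$fdfecfdeddcfgeac  c
   19  hb$fdfecfdeddcfgeacg  g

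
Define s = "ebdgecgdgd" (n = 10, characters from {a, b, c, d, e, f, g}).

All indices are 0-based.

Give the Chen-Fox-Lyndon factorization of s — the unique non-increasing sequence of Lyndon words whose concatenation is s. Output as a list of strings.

["e", "bdgecgdgd"]

emit factor 1: 'e' (i=0, period=1)
emit factor 2: 'bdgecgdgd' (i=1, period=9)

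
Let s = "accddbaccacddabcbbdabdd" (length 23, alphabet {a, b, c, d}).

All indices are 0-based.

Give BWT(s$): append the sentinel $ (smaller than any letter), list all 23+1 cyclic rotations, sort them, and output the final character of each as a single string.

dddb$cdcabacbaaacddbdbcc

rank  rotation                  last
    0  $accddbaccacddabcbbdabdd  d
    1  abcbbdabdd$accddbaccacdd  d
    2  abdd$accddbaccacddabcbbd  d
    3  accacddabcbbdabdd$accddb  b
    4  accddbaccacddabcbbdabdd$  $
    5  acddabcbbdabdd$accddbacc  c
    6  baccacddabcbbdabdd$accdd  d
    7  bbdabdd$accddbaccacddabc  c
    8  bcbbdabdd$accddbaccacdda  a
    9  bdabdd$accddbaccacddabcb  b
   10  bdd$accddbaccacddabcbbda  a
   11  cacddabcbbdabdd$accddbac  c
   12  cbbdabdd$accddbaccacddab  b
   13  ccacddabcbbdabdd$accddba  a
   14  ccddbaccacddabcbbdabdd$a  a
   15  cddabcbbdabdd$accddbacca  a
   16  cddbaccacddabcbbdabdd$ac  c
   17  d$accddbaccacddabcbbdabd  d
   18  dabcbbdabdd$accddbaccacd  d
   19  dabdd$accddbaccacddabcbb  b
   20  dbaccacddabcbbdabdd$accd  d
   21  dd$accddbaccacddabcbbdab  b
   22  ddabcbbdabdd$accddbaccac  c
   23  ddbaccacddabcbbdabdd$acc  c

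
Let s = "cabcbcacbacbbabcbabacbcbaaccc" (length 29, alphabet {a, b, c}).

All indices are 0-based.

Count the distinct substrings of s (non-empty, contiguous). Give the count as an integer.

377

rank | idx | suffix
   0 |  24 | aaccc
   1 |  17 | abacbcbaaccc
   2 |  13 | abcbabacbcbaaccc
   3 |   1 | abcbcacbacbbabcbabacbcbaaccc
   4 |   6 | acbacbbabcbabacbcbaaccc
   5 |   9 | acbbabcbabacbcbaaccc
   6 |  19 | acbcbaaccc
   7 |  25 | accc
   8 |  23 | baaccc
   9 |  16 | babacbcbaaccc
  10 |  12 | babcbabacbcbaaccc
  11 |   8 | bacbbabcbabacbcbaaccc
  12 |  18 | bacbcbaaccc
  13 |  11 | bbabcbabacbcbaaccc
  14 |   4 | bcacbacbbabcbabacbcbaaccc
  15 |  21 | bcbaaccc
  16 |  14 | bcbabacbcbaaccc
  17 |   2 | bcbcacbacbbabcbabacbcbaaccc
  18 |  28 | c
  19 |   0 | cabcbcacbacbbabcbabacbcbaaccc
  20 |   5 | cacbacbbabcbabacbcbaaccc
  21 |  22 | cbaaccc
  22 |  15 | cbabacbcbaaccc
  23 |   7 | cbacbbabcbabacbcbaaccc
  24 |  10 | cbbabcbabacbcbaaccc
  25 |   3 | cbcacbacbbabcbabacbcbaaccc
  26 |  20 | cbcbaaccc
  27 |  27 | cc
  28 |  26 | ccc

SA = [24, 17, 13, 1, 6, 9, 19, 25, 23, 16, 12, 8, 18, 11, 4, 21, 14, 2, 28, 0, 5, 22, 15, 7, 10, 3, 20, 27, 26]
i: (SA[i-1],SA[i]) lcp shared
  1: (24,17) 1 'a'
  2: (17,13) 2 'ab'
  3: (13,1) 4 'abcb'
  4: (1,6) 1 'a'
  5: (6,9) 3 'acb'
  6: (9,19) 3 'acb'
  7: (19,25) 2 'ac'
  8: (25,23) 0 ''
  9: (23,16) 2 'ba'
  10: (16,12) 3 'bab'
  11: (12,8) 2 'ba'
  12: (8,18) 4 'bacb'
  13: (18,11) 1 'b'
  14: (11,4) 1 'b'
  15: (4,21) 2 'bc'
  16: (21,14) 4 'bcba'
  17: (14,2) 3 'bcb'
  18: (2,28) 0 ''
  19: (28,0) 1 'c'
  20: (0,5) 2 'ca'
  21: (5,22) 1 'c'
  22: (22,15) 3 'cba'
  23: (15,7) 3 'cba'
  24: (7,10) 2 'cb'
  25: (10,3) 2 'cb'
  26: (3,20) 3 'cbc'
  27: (20,27) 1 'c'
  28: (27,26) 2 'cc'

n(n+1)/2 = 29·30/2 = 435
Σ LCP = 0 + 1 + 2 + 4 + 1 + 3 + 3 + 2 + 0 + 2 + 3 + 2 + 4 + 1 + 1 + 2 + 4 + 3 + 0 + 1 + 2 + 1 + 3 + 3 + 2 + 2 + 3 + 1 + 2 = 58
distinct = 435 − 58 = 377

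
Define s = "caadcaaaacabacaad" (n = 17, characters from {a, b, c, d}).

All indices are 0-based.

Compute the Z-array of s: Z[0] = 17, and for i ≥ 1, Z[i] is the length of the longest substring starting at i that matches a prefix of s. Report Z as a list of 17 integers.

[17, 0, 0, 0, 3, 0, 0, 0, 0, 2, 0, 0, 0, 4, 0, 0, 0]

Z[0]=17
i=1: i≥r, start 0; Z[1]=0
i=2: i≥r, start 0; Z[2]=0
i=3: i≥r, start 0; Z[3]=0
i=4: i≥r, start 0; Z[4]=3 scan→box=[4,7)
i=5: min(r-i=2, Z[1]=0)=0; Z[5]=0
i=6: min(r-i=1, Z[2]=0)=0; Z[6]=0
i=7: i≥r, start 0; Z[7]=0
i=8: i≥r, start 0; Z[8]=0
i=9: i≥r, start 0; Z[9]=2 scan→box=[9,11)
i=10: min(r-i=1, Z[1]=0)=0; Z[10]=0
i=11: i≥r, start 0; Z[11]=0
i=12: i≥r, start 0; Z[12]=0
i=13: i≥r, start 0; Z[13]=4 scan→box=[13,17)
i=14: min(r-i=3, Z[1]=0)=0; Z[14]=0
i=15: min(r-i=2, Z[2]=0)=0; Z[15]=0
i=16: min(r-i=1, Z[3]=0)=0; Z[16]=0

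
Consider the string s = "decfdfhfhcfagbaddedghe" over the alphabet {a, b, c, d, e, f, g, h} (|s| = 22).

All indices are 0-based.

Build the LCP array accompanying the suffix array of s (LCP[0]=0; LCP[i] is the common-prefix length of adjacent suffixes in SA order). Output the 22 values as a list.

[0, 1, 0, 0, 2, 0, 1, 2, 1, 1, 0, 1, 1, 0, 1, 1, 2, 0, 1, 0, 1, 1]

rank→(start, suffix):
  0 → (14, 'addedghe')
  1 → (11, 'agbaddedghe')
  2 → (13, 'baddedghe')
  3 → (9, 'cfagbaddedghe')
  4 → (2, 'cfdfhfhcfagbaddedghe')
  5 → (15, 'ddedghe')
  6 → (0, 'decfdfhfhcfagbaddedghe')
  7 → (16, 'dedghe')
  8 → (4, 'dfhfhcfagbaddedghe')
  9 → (18, 'dghe')
  10 → (21, 'e')
  11 → (1, 'ecfdfhfhcfagbaddedghe')
  12 → (17, 'edghe')
  13 → (10, 'fagbaddedghe')
  14 → (3, 'fdfhfhcfagbaddedghe')
  15 → (7, 'fhcfagbaddedghe')
  16 → (5, 'fhfhcfagbaddedghe')
  17 → (12, 'gbaddedghe')
  18 → (19, 'ghe')
  19 → (8, 'hcfagbaddedghe')
  20 → (20, 'he')
  21 → (6, 'hfhcfagbaddedghe')

SA = [14, 11, 13, 9, 2, 15, 0, 16, 4, 18, 21, 1, 17, 10, 3, 7, 5, 12, 19, 8, 20, 6]
i: (SA[i-1],SA[i]) lcp shared
  1: (14,11) 1 'a'
  2: (11,13) 0 ''
  3: (13,9) 0 ''
  4: (9,2) 2 'cf'
  5: (2,15) 0 ''
  6: (15,0) 1 'd'
  7: (0,16) 2 'de'
  8: (16,4) 1 'd'
  9: (4,18) 1 'd'
  10: (18,21) 0 ''
  11: (21,1) 1 'e'
  12: (1,17) 1 'e'
  13: (17,10) 0 ''
  14: (10,3) 1 'f'
  15: (3,7) 1 'f'
  16: (7,5) 2 'fh'
  17: (5,12) 0 ''
  18: (12,19) 1 'g'
  19: (19,8) 0 ''
  20: (8,20) 1 'h'
  21: (20,6) 1 'h'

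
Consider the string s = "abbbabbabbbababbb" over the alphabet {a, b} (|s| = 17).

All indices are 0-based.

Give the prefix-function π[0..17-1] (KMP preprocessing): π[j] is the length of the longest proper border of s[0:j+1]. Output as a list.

π[0] = 0
j=1 s[j]='b': π[1]=0 (border '')
j=2 s[j]='b': π[2]=0 (border '')
j=3 s[j]='b': π[3]=0 (border '')
j=4 s[j]='a': π[4]=1 (border 'a')
j=5 s[j]='b': π[5]=2 (border 'ab')
j=6 s[j]='b': π[6]=3 (border 'abb')
j=7 s[j]='a': k: 3→0; π[7]=1 (border 'a')
j=8 s[j]='b': π[8]=2 (border 'ab')
j=9 s[j]='b': π[9]=3 (border 'abb')
j=10 s[j]='b': π[10]=4 (border 'abbb')
j=11 s[j]='a': π[11]=5 (border 'abbba')
j=12 s[j]='b': π[12]=6 (border 'abbbab')
j=13 s[j]='a': k: 6→2→0; π[13]=1 (border 'a')
j=14 s[j]='b': π[14]=2 (border 'ab')
j=15 s[j]='b': π[15]=3 (border 'abb')
j=16 s[j]='b': π[16]=4 (border 'abbb')

[0, 0, 0, 0, 1, 2, 3, 1, 2, 3, 4, 5, 6, 1, 2, 3, 4]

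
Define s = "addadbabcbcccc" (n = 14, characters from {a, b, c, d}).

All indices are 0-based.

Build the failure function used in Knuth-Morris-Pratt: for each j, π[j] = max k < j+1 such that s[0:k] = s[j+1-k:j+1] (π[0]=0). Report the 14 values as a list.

π[0] = 0
j=1 s[j]='d': π[1]=0 (border '')
j=2 s[j]='d': π[2]=0 (border '')
j=3 s[j]='a': π[3]=1 (border 'a')
j=4 s[j]='d': π[4]=2 (border 'ad')
j=5 s[j]='b': k: 2→0; π[5]=0 (border '')
j=6 s[j]='a': π[6]=1 (border 'a')
j=7 s[j]='b': k: 1→0; π[7]=0 (border '')
j=8 s[j]='c': π[8]=0 (border '')
j=9 s[j]='b': π[9]=0 (border '')
j=10 s[j]='c': π[10]=0 (border '')
j=11 s[j]='c': π[11]=0 (border '')
j=12 s[j]='c': π[12]=0 (border '')
j=13 s[j]='c': π[13]=0 (border '')

[0, 0, 0, 1, 2, 0, 1, 0, 0, 0, 0, 0, 0, 0]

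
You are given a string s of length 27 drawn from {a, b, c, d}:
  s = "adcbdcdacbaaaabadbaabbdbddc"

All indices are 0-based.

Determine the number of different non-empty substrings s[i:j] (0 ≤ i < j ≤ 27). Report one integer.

339

sorted suffixes:
  #0 SA[0]=10  'aaaabadbaabbdbddc'
  #1 SA[1]=11  'aaabadbaabbdbddc'
  #2 SA[2]=12  'aabadbaabbdbddc'
  #3 SA[3]=18  'aabbdbddc'
  #4 SA[4]=13  'abadbaabbdbddc'
  #5 SA[5]=19  'abbdbddc'
  #6 SA[6]=7  'acbaaaabadbaabbdbddc'
  #7 SA[7]=15  'adbaabbdbddc'
  #8 SA[8]=0  'adcbdcdacbaaaabadbaabbdbddc'
  #9 SA[9]=9  'baaaabadbaabbdbddc'
  #10 SA[10]=17  'baabbdbddc'
  #11 SA[11]=14  'badbaabbdbddc'
  #12 SA[12]=20  'bbdbddc'
  #13 SA[13]=21  'bdbddc'
  #14 SA[14]=3  'bdcdacbaaaabadbaabbdbddc'
  #15 SA[15]=23  'bddc'
  #16 SA[16]=26  'c'
  #17 SA[17]=8  'cbaaaabadbaabbdbddc'
  #18 SA[18]=2  'cbdcdacbaaaabadbaabbdbddc'
  #19 SA[19]=5  'cdacbaaaabadbaabbdbddc'
  #20 SA[20]=6  'dacbaaaabadbaabbdbddc'
  #21 SA[21]=16  'dbaabbdbddc'
  #22 SA[22]=22  'dbddc'
  #23 SA[23]=25  'dc'
  #24 SA[24]=1  'dcbdcdacbaaaabadbaabbdbddc'
  #25 SA[25]=4  'dcdacbaaaabadbaabbdbddc'
  #26 SA[26]=24  'ddc'

SA = [10, 11, 12, 18, 13, 19, 7, 15, 0, 9, 17, 14, 20, 21, 3, 23, 26, 8, 2, 5, 6, 16, 22, 25, 1, 4, 24]
i: (SA[i-1],SA[i]) lcp shared
  1: (10,11) 3 'aaa'
  2: (11,12) 2 'aa'
  3: (12,18) 3 'aab'
  4: (18,13) 1 'a'
  5: (13,19) 2 'ab'
  6: (19,7) 1 'a'
  7: (7,15) 1 'a'
  8: (15,0) 2 'ad'
  9: (0,9) 0 ''
  10: (9,17) 3 'baa'
  11: (17,14) 2 'ba'
  12: (14,20) 1 'b'
  13: (20,21) 1 'b'
  14: (21,3) 2 'bd'
  15: (3,23) 2 'bd'
  16: (23,26) 0 ''
  17: (26,8) 1 'c'
  18: (8,2) 2 'cb'
  19: (2,5) 1 'c'
  20: (5,6) 0 ''
  21: (6,16) 1 'd'
  22: (16,22) 2 'db'
  23: (22,25) 1 'd'
  24: (25,1) 2 'dc'
  25: (1,4) 2 'dc'
  26: (4,24) 1 'd'

n(n+1)/2 = 27·28/2 = 378
Σ LCP = 0 + 3 + 2 + 3 + 1 + 2 + 1 + 1 + 2 + 0 + 3 + 2 + 1 + 1 + 2 + 2 + 0 + 1 + 2 + 1 + 0 + 1 + 2 + 1 + 2 + 2 + 1 = 39
distinct = 378 − 39 = 339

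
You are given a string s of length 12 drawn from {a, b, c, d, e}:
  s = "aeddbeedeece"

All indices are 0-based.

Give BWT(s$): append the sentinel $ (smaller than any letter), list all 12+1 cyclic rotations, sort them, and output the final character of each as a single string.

rank  rotation       last
    0  $aeddbeedeece  e
    1  aeddbeedeece$  $
    2  beedeece$aedd  d
    3  ce$aeddbeedee  e
    4  dbeedeece$aed  d
    5  ddbeedeece$ae  e
    6  deece$aeddbee  e
    7  e$aeddbeedeec  c
    8  ece$aeddbeede  e
    9  eddbeedeece$a  a
   10  edeece$aeddbe  e
   11  eece$aeddbeed  d
   12  eedeece$aeddb  b

e$dedeeceaedb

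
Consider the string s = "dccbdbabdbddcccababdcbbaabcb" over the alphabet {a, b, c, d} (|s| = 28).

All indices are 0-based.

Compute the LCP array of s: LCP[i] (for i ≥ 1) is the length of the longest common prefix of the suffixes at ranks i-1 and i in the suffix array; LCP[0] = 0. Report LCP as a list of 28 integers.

[0, 1, 2, 2, 3, 0, 1, 2, 4, 1, 1, 1, 3, 2, 2, 0, 1, 2, 2, 1, 2, 2, 0, 2, 1, 2, 3, 1]

rank→(start, suffix):
  0 → (23, 'aabcb')
  1 → (15, 'ababdcbbaabcb')
  2 → (24, 'abcb')
  3 → (6, 'abdbddcccababdcbbaabcb')
  4 → (17, 'abdcbbaabcb')
  5 → (27, 'b')
  6 → (22, 'baabcb')
  7 → (5, 'babdbddcccababdcbbaabcb')
  8 → (16, 'babdcbbaabcb')
  9 → (21, 'bbaabcb')
  10 → (25, 'bcb')
  11 → (3, 'bdbabdbddcccababdcbbaabcb')
  12 → (7, 'bdbddcccababdcbbaabcb')
  13 → (18, 'bdcbbaabcb')
  14 → (9, 'bddcccababdcbbaabcb')
  15 → (14, 'cababdcbbaabcb')
  16 → (26, 'cb')
  17 → (20, 'cbbaabcb')
  18 → (2, 'cbdbabdbddcccababdcbbaabcb')
  19 → (13, 'ccababdcbbaabcb')
  20 → (1, 'ccbdbabdbddcccababdcbbaabcb')
  21 → (12, 'cccababdcbbaabcb')
  22 → (4, 'dbabdbddcccababdcbbaabcb')
  23 → (8, 'dbddcccababdcbbaabcb')
  24 → (19, 'dcbbaabcb')
  25 → (0, 'dccbdbabdbddcccababdcbbaabcb')
  26 → (11, 'dcccababdcbbaabcb')
  27 → (10, 'ddcccababdcbbaabcb')

SA = [23, 15, 24, 6, 17, 27, 22, 5, 16, 21, 25, 3, 7, 18, 9, 14, 26, 20, 2, 13, 1, 12, 4, 8, 19, 0, 11, 10]
rank  pair      lcp
   1  s[23:],s[15:]  1  'a'
   2  s[15:],s[24:]  2  'ab'
   3  s[24:],s[6:]  2  'ab'
   4  s[6:],s[17:]  3  'abd'
   5  s[17:],s[27:]  0  ''
   6  s[27:],s[22:]  1  'b'
   7  s[22:],s[5:]  2  'ba'
   8  s[5:],s[16:]  4  'babd'
   9  s[16:],s[21:]  1  'b'
  10  s[21:],s[25:]  1  'b'
  11  s[25:],s[3:]  1  'b'
  12  s[3:],s[7:]  3  'bdb'
  13  s[7:],s[18:]  2  'bd'
  14  s[18:],s[9:]  2  'bd'
  15  s[9:],s[14:]  0  ''
  16  s[14:],s[26:]  1  'c'
  17  s[26:],s[20:]  2  'cb'
  18  s[20:],s[2:]  2  'cb'
  19  s[2:],s[13:]  1  'c'
  20  s[13:],s[1:]  2  'cc'
  21  s[1:],s[12:]  2  'cc'
  22  s[12:],s[4:]  0  ''
  23  s[4:],s[8:]  2  'db'
  24  s[8:],s[19:]  1  'd'
  25  s[19:],s[0:]  2  'dc'
  26  s[0:],s[11:]  3  'dcc'
  27  s[11:],s[10:]  1  'd'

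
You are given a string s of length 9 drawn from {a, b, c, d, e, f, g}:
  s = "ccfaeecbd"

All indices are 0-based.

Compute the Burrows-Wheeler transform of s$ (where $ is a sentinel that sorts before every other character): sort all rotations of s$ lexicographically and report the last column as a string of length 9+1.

rank  rotation    last
    0  $ccfaeecbd  d
    1  aeecbd$ccf  f
    2  bd$ccfaeec  c
    3  cbd$ccfaee  e
    4  ccfaeecbd$  $
    5  cfaeecbd$c  c
    6  d$ccfaeecb  b
    7  ecbd$ccfae  e
    8  eecbd$ccfa  a
    9  faeecbd$cc  c

dfce$cbeac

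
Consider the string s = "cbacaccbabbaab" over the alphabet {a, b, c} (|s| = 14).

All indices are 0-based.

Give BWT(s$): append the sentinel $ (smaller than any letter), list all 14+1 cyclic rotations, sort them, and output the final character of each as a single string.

bbabbcabccaac$a

rank  rotation         last
    0  $cbacaccbabbaab  b
    1  aab$cbacaccbabb  b
    2  ab$cbacaccbabba  a
    3  abbaab$cbacaccb  b
    4  acaccbabbaab$cb  b
    5  accbabbaab$cbac  c
    6  b$cbacaccbabbaa  a
    7  baab$cbacaccbab  b
    8  babbaab$cbacacc  c
    9  bacaccbabbaab$c  c
   10  bbaab$cbacaccba  a
   11  caccbabbaab$cba  a
   12  cbabbaab$cbacac  c
   13  cbacaccbabbaab$  $
   14  ccbabbaab$cbaca  a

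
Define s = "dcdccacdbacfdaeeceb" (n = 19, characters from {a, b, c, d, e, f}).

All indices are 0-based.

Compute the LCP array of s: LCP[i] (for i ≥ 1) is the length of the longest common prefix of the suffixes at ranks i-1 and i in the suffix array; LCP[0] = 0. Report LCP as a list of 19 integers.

rank→(start, suffix):
  0 → (5, 'acdbacfdaeeceb')
  1 → (9, 'acfdaeeceb')
  2 → (13, 'aeeceb')
  3 → (18, 'b')
  4 → (8, 'bacfdaeeceb')
  5 → (4, 'cacdbacfdaeeceb')
  6 → (3, 'ccacdbacfdaeeceb')
  7 → (6, 'cdbacfdaeeceb')
  8 → (1, 'cdccacdbacfdaeeceb')
  9 → (16, 'ceb')
  10 → (10, 'cfdaeeceb')
  11 → (12, 'daeeceb')
  12 → (7, 'dbacfdaeeceb')
  13 → (2, 'dccacdbacfdaeeceb')
  14 → (0, 'dcdccacdbacfdaeeceb')
  15 → (17, 'eb')
  16 → (15, 'eceb')
  17 → (14, 'eeceb')
  18 → (11, 'fdaeeceb')

SA = [5, 9, 13, 18, 8, 4, 3, 6, 1, 16, 10, 12, 7, 2, 0, 17, 15, 14, 11]
i: (SA[i-1],SA[i]) lcp shared
  1: (5,9) 2 'ac'
  2: (9,13) 1 'a'
  3: (13,18) 0 ''
  4: (18,8) 1 'b'
  5: (8,4) 0 ''
  6: (4,3) 1 'c'
  7: (3,6) 1 'c'
  8: (6,1) 2 'cd'
  9: (1,16) 1 'c'
  10: (16,10) 1 'c'
  11: (10,12) 0 ''
  12: (12,7) 1 'd'
  13: (7,2) 1 'd'
  14: (2,0) 2 'dc'
  15: (0,17) 0 ''
  16: (17,15) 1 'e'
  17: (15,14) 1 'e'
  18: (14,11) 0 ''

[0, 2, 1, 0, 1, 0, 1, 1, 2, 1, 1, 0, 1, 1, 2, 0, 1, 1, 0]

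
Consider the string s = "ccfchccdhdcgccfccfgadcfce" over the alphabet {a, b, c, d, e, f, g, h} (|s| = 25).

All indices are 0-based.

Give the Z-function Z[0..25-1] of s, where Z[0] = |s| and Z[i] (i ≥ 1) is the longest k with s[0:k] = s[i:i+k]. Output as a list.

Z[0]=25
i=1: fresh scan; Z[1]=1 grow→box=[1,2)
i=2: fresh scan; Z[2]=0
i=3: fresh scan; Z[3]=1 grow→box=[3,4)
i=4: fresh scan; Z[4]=0
i=5: fresh scan; Z[5]=2 grow→box=[5,7)
i=6: min(r-i=1, Z[1]=1)=1; Z[6]=1
i=7: fresh scan; Z[7]=0
i=8: fresh scan; Z[8]=0
i=9: fresh scan; Z[9]=0
i=10: fresh scan; Z[10]=1 grow→box=[10,11)
i=11: fresh scan; Z[11]=0
i=12: fresh scan; Z[12]=4 grow→box=[12,16)
i=13: min(r-i=3, Z[1]=1)=1; Z[13]=1
i=14: min(r-i=2, Z[2]=0)=0; Z[14]=0
i=15: min(r-i=1, Z[3]=1)=1; Z[15]=3 grow→box=[15,18)
i=16: min(r-i=2, Z[1]=1)=1; Z[16]=1
i=17: min(r-i=1, Z[2]=0)=0; Z[17]=0
i=18: fresh scan; Z[18]=0
i=19: fresh scan; Z[19]=0
i=20: fresh scan; Z[20]=0
i=21: fresh scan; Z[21]=1 grow→box=[21,22)
i=22: fresh scan; Z[22]=0
i=23: fresh scan; Z[23]=1 grow→box=[23,24)
i=24: fresh scan; Z[24]=0

[25, 1, 0, 1, 0, 2, 1, 0, 0, 0, 1, 0, 4, 1, 0, 3, 1, 0, 0, 0, 0, 1, 0, 1, 0]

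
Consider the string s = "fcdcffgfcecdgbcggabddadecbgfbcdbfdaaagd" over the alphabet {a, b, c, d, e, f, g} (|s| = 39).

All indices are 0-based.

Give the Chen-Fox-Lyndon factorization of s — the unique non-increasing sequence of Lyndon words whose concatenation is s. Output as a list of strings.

emit factor 1: 'f' (i=0, period=1)
emit factor 2: 'cdcffgfcecdg' (i=1, period=12)
emit factor 3: 'bcgg' (i=13, period=4)
emit factor 4: 'abddadecbgfbcdbfd' (i=17, period=17)
emit factor 5: 'aaagd' (i=34, period=5)

["f", "cdcffgfcecdg", "bcgg", "abddadecbgfbcdbfd", "aaagd"]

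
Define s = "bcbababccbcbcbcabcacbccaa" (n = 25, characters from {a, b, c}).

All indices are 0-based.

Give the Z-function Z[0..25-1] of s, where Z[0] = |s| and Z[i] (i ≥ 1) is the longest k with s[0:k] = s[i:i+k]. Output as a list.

[25, 0, 1, 0, 1, 0, 2, 0, 0, 3, 0, 3, 0, 2, 0, 0, 2, 0, 0, 0, 2, 0, 0, 0, 0]

Z[0]=25
i=1: i≥r, start 0; Z[1]=0
i=2: i≥r, start 0; Z[2]=1 grow→box=[2,3)
i=3: i≥r, start 0; Z[3]=0
i=4: i≥r, start 0; Z[4]=1 grow→box=[4,5)
i=5: i≥r, start 0; Z[5]=0
i=6: i≥r, start 0; Z[6]=2 grow→box=[6,8)
i=7: min(r-i=1, Z[1]=0)=0; Z[7]=0
i=8: i≥r, start 0; Z[8]=0
i=9: i≥r, start 0; Z[9]=3 grow→box=[9,12)
i=10: min(r-i=2, Z[1]=0)=0; Z[10]=0
i=11: min(r-i=1, Z[2]=1)=1; Z[11]=3 grow→box=[11,14)
i=12: min(r-i=2, Z[1]=0)=0; Z[12]=0
i=13: min(r-i=1, Z[2]=1)=1; Z[13]=2 grow→box=[13,15)
i=14: min(r-i=1, Z[1]=0)=0; Z[14]=0
i=15: i≥r, start 0; Z[15]=0
i=16: i≥r, start 0; Z[16]=2 grow→box=[16,18)
i=17: min(r-i=1, Z[1]=0)=0; Z[17]=0
i=18: i≥r, start 0; Z[18]=0
i=19: i≥r, start 0; Z[19]=0
i=20: i≥r, start 0; Z[20]=2 grow→box=[20,22)
i=21: min(r-i=1, Z[1]=0)=0; Z[21]=0
i=22: i≥r, start 0; Z[22]=0
i=23: i≥r, start 0; Z[23]=0
i=24: i≥r, start 0; Z[24]=0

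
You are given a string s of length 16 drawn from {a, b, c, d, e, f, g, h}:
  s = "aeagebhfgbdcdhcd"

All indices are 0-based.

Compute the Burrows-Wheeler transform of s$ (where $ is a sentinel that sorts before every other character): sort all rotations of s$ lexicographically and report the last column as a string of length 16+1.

d$egehdcbcaghfadb

rank  rotation           last
    0  $aeagebhfgbdcdhcd  d
    1  aeagebhfgbdcdhcd$  $
    2  agebhfgbdcdhcd$ae  e
    3  bdcdhcd$aeagebhfg  g
    4  bhfgbdcdhcd$aeage  e
    5  cd$aeagebhfgbdcdh  h
    6  cdhcd$aeagebhfgbd  d
    7  d$aeagebhfgbdcdhc  c
    8  dcdhcd$aeagebhfgb  b
    9  dhcd$aeagebhfgbdc  c
   10  eagebhfgbdcdhcd$a  a
   11  ebhfgbdcdhcd$aeag  g
   12  fgbdcdhcd$aeagebh  h
   13  gbdcdhcd$aeagebhf  f
   14  gebhfgbdcdhcd$aea  a
   15  hcd$aeagebhfgbdcd  d
   16  hfgbdcdhcd$aeageb  b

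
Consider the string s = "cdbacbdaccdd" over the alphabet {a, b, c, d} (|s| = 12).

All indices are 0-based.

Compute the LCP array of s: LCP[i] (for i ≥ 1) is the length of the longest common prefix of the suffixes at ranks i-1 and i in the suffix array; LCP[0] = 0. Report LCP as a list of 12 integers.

[0, 2, 0, 1, 0, 1, 1, 2, 0, 1, 1, 1]

rank→(start, suffix):
  0 → (3, 'acbdaccdd')
  1 → (7, 'accdd')
  2 → (2, 'bacbdaccdd')
  3 → (5, 'bdaccdd')
  4 → (4, 'cbdaccdd')
  5 → (8, 'ccdd')
  6 → (0, 'cdbacbdaccdd')
  7 → (9, 'cdd')
  8 → (11, 'd')
  9 → (6, 'daccdd')
  10 → (1, 'dbacbdaccdd')
  11 → (10, 'dd')

SA = [3, 7, 2, 5, 4, 8, 0, 9, 11, 6, 1, 10]
i: (SA[i-1],SA[i]) lcp shared
  1: (3,7) 2 'ac'
  2: (7,2) 0 ''
  3: (2,5) 1 'b'
  4: (5,4) 0 ''
  5: (4,8) 1 'c'
  6: (8,0) 1 'c'
  7: (0,9) 2 'cd'
  8: (9,11) 0 ''
  9: (11,6) 1 'd'
  10: (6,1) 1 'd'
  11: (1,10) 1 'd'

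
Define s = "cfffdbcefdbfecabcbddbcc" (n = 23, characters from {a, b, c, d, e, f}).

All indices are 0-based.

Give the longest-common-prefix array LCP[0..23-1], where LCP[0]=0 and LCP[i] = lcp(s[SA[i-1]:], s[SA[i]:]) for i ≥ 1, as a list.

sorted suffixes:
  #0 SA[0]=14  'abcbddbcc'
  #1 SA[1]=15  'bcbddbcc'
  #2 SA[2]=20  'bcc'
  #3 SA[3]=5  'bcefdbfecabcbddbcc'
  #4 SA[4]=17  'bddbcc'
  #5 SA[5]=10  'bfecabcbddbcc'
  #6 SA[6]=22  'c'
  #7 SA[7]=13  'cabcbddbcc'
  #8 SA[8]=16  'cbddbcc'
  #9 SA[9]=21  'cc'
  #10 SA[10]=6  'cefdbfecabcbddbcc'
  #11 SA[11]=0  'cfffdbcefdbfecabcbddbcc'
  #12 SA[12]=19  'dbcc'
  #13 SA[13]=4  'dbcefdbfecabcbddbcc'
  #14 SA[14]=9  'dbfecabcbddbcc'
  #15 SA[15]=18  'ddbcc'
  #16 SA[16]=12  'ecabcbddbcc'
  #17 SA[17]=7  'efdbfecabcbddbcc'
  #18 SA[18]=3  'fdbcefdbfecabcbddbcc'
  #19 SA[19]=8  'fdbfecabcbddbcc'
  #20 SA[20]=11  'fecabcbddbcc'
  #21 SA[21]=2  'ffdbcefdbfecabcbddbcc'
  #22 SA[22]=1  'fffdbcefdbfecabcbddbcc'

SA = [14, 15, 20, 5, 17, 10, 22, 13, 16, 21, 6, 0, 19, 4, 9, 18, 12, 7, 3, 8, 11, 2, 1]
[i] adj suffixes → lcp
  [1] 14/15 → 0 ('')
  [2] 15/20 → 2 ('bc')
  [3] 20/5 → 2 ('bc')
  [4] 5/17 → 1 ('b')
  [5] 17/10 → 1 ('b')
  [6] 10/22 → 0 ('')
  [7] 22/13 → 1 ('c')
  [8] 13/16 → 1 ('c')
  [9] 16/21 → 1 ('c')
  [10] 21/6 → 1 ('c')
  [11] 6/0 → 1 ('c')
  [12] 0/19 → 0 ('')
  [13] 19/4 → 3 ('dbc')
  [14] 4/9 → 2 ('db')
  [15] 9/18 → 1 ('d')
  [16] 18/12 → 0 ('')
  [17] 12/7 → 1 ('e')
  [18] 7/3 → 0 ('')
  [19] 3/8 → 3 ('fdb')
  [20] 8/11 → 1 ('f')
  [21] 11/2 → 1 ('f')
  [22] 2/1 → 2 ('ff')

[0, 0, 2, 2, 1, 1, 0, 1, 1, 1, 1, 1, 0, 3, 2, 1, 0, 1, 0, 3, 1, 1, 2]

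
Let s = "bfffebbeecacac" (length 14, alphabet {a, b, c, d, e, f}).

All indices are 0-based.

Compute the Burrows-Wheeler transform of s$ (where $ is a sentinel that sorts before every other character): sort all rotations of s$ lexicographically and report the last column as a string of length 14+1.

rank  rotation         last
    0  $bfffebbeecacac  c
    1  ac$bfffebbeecac  c
    2  acac$bfffebbeec  c
    3  bbeecacac$bfffe  e
    4  beecacac$bfffeb  b
    5  bfffebbeecacac$  $
    6  c$bfffebbeecaca  a
    7  cac$bfffebbeeca  a
    8  cacac$bfffebbee  e
    9  ebbeecacac$bfff  f
   10  ecacac$bfffebbe  e
   11  eecacac$bfffebb  b
   12  febbeecacac$bff  f
   13  ffebbeecacac$bf  f
   14  fffebbeecacac$b  b

ccceb$aaefebffb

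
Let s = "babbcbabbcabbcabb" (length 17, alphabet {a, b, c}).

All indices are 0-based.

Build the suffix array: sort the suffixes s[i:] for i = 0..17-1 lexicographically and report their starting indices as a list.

rank→(start, suffix):
  0 → (14, 'abb')
  1 → (10, 'abbcabb')
  2 → (6, 'abbcabbcabb')
  3 → (1, 'abbcbabbcabbcabb')
  4 → (16, 'b')
  5 → (5, 'babbcabbcabb')
  6 → (0, 'babbcbabbcabbcabb')
  7 → (15, 'bb')
  8 → (11, 'bbcabb')
  9 → (7, 'bbcabbcabb')
  10 → (2, 'bbcbabbcabbcabb')
  11 → (12, 'bcabb')
  12 → (8, 'bcabbcabb')
  13 → (3, 'bcbabbcabbcabb')
  14 → (13, 'cabb')
  15 → (9, 'cabbcabb')
  16 → (4, 'cbabbcabbcabb')

[14, 10, 6, 1, 16, 5, 0, 15, 11, 7, 2, 12, 8, 3, 13, 9, 4]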